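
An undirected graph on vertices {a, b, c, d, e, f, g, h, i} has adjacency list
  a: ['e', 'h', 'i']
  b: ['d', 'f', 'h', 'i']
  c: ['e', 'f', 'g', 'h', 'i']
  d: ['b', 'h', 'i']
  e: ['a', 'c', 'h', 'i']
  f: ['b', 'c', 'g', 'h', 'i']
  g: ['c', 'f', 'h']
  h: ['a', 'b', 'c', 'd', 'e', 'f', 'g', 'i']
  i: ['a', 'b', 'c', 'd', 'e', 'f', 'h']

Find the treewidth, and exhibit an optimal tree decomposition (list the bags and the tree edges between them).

The largest bag has 4 vertices, giving width 3; this decomposition certifies tw(G) ≤ 3. For the lower bound, the 4 vertices {c, f, g, h} are pairwise adjacent, and any tree decomposition puts a clique entirely inside one bag — forcing width ≥ 3. The upper and lower bounds meet at 3, so that is the treewidth.

Treewidth 3.
One such decomposition:
Bags: B1 = {b, f, h, i}  B2 = {b, d, h, i}  B3 = {c, f, h, i}  B4 = {c, e, h, i}  B5 = {a, e, h, i}  B6 = {c, f, g, h}
Tree: B1–B2, B1–B3, B3–B4, B4–B5, B3–B6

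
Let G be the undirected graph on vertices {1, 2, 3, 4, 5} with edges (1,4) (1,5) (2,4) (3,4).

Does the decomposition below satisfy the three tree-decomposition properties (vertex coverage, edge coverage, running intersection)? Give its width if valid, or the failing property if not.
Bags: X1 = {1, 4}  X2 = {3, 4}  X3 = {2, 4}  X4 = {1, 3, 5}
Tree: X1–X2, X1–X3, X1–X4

No — bags containing vertex 3 are not connected in the tree.

A tree decomposition must satisfy three properties: every vertex lies in some bag; for every edge, both endpoints lie together in some bag; and for every vertex, the bags containing it form a connected subtree. Here bags containing vertex 3 are not connected in the tree, so the decomposition is invalid.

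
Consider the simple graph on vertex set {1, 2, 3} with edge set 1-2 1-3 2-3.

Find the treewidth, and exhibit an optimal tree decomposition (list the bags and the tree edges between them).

A single bag containing all 3 vertices is trivially a valid decomposition of width 2. On the other hand G contains the 3-clique {1, 2, 3}. A clique must lie in a single bag of any decomposition, so no decomposition can have width below 2. Hence tw(G) = 2 exactly.

Treewidth 2.
One optimal decomposition is:
Bags: B1 = {1, 2, 3}
Tree: (single bag)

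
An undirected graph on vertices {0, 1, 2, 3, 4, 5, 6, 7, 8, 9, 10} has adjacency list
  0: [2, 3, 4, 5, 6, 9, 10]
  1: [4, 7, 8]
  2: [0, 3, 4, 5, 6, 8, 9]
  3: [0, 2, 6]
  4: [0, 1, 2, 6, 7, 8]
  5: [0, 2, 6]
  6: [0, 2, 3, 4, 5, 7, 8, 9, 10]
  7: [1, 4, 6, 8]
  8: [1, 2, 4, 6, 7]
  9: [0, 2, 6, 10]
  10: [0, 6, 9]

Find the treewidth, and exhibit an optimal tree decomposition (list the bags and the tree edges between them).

Treewidth 3.
One optimal decomposition is:
Bags: B1 = {2, 4, 6, 8}  B2 = {4, 6, 7, 8}  B3 = {0, 2, 4, 6}  B4 = {0, 2, 6, 9}  B5 = {0, 2, 3, 6}  B6 = {1, 4, 7, 8}  B7 = {0, 2, 5, 6}  B8 = {0, 6, 9, 10}
Tree: B1–B2, B1–B3, B3–B4, B4–B5, B2–B6, B4–B7, B4–B8

Each bag holds 4 vertices, so the decomposition has width 3, which upper-bounds the treewidth. On the other hand G contains the 4-clique {1, 4, 7, 8}. A clique must lie in a single bag of any decomposition, so no decomposition can have width below 3. Therefore the treewidth is 3.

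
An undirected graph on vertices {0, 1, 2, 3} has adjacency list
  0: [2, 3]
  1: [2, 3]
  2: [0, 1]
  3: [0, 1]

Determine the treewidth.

2

A width-2 tree decomposition is:
Bags: B1 = {0, 1, 3}  B2 = {0, 1, 2}
Tree: B1–B2
Every bag has size at most 3, so the width is 3 − 1 = 2 and tw(G) ≤ 2. For the lower bound, G contains the cycle 0–3–1–2–0, so G is not a forest; only forests have treewidth ≤ 1, hence tw(G) ≥ 2. The upper and lower bounds meet at 2, so that is the treewidth.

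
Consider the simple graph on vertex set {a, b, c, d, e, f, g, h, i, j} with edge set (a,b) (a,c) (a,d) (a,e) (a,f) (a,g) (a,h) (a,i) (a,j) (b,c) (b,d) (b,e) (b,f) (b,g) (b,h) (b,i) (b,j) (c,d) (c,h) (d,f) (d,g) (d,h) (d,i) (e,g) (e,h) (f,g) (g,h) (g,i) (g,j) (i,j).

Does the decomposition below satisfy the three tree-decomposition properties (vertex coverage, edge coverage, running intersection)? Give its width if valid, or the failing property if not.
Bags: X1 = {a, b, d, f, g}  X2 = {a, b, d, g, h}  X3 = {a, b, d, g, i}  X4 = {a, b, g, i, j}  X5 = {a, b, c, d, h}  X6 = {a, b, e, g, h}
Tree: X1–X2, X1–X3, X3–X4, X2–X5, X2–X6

Checking the three conditions: (i) the bags cover all of {a, b, c, d, e, f, g, h, i, j}; (ii) for each edge, some bag contains both endpoints; (iii) the bags containing any fixed vertex form a subtree. All hold, so the decomposition is valid with width 5 − 1 = 4.

Yes; width 4.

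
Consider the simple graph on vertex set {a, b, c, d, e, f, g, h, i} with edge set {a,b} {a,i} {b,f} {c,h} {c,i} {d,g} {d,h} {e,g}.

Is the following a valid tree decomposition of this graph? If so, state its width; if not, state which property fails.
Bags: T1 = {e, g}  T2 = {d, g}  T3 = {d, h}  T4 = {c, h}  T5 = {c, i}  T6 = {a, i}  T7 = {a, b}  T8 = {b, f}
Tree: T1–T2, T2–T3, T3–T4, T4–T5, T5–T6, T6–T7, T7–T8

Yes; width 1.

Every vertex of G appears in some bag (union = {a, b, c, d, e, f, g, h, i}); every edge is covered by a bag; and for each vertex v the set of bags containing v is connected in the bag tree. The decomposition is therefore valid. The largest bag has 2 vertices, so the width is 1.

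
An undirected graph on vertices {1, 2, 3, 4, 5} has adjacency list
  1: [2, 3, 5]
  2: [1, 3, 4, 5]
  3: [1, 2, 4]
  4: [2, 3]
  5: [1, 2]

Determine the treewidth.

A width-2 tree decomposition is:
Bags: B1 = {1, 2, 5}  B2 = {1, 2, 3}  B3 = {2, 3, 4}
Tree: B1–B2, B2–B3
The largest bag has 3 vertices, giving width 2; this decomposition certifies tw(G) ≤ 2. On the other hand G contains the 3-clique {1, 2, 3}. A clique must lie in a single bag of any decomposition, so no decomposition can have width below 2. Hence tw(G) = 2 exactly.

2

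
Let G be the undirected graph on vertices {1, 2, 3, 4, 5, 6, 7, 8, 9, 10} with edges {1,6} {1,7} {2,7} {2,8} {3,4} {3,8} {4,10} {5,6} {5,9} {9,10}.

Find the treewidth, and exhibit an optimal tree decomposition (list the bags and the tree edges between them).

Every bag has size at most 3, so the width is 3 − 1 = 2 and tw(G) ≤ 2. The edges 8–3–4–10–9–5–6–1–7–2–8 form a cycle, so G is not a tree and its treewidth is at least 2. The upper and lower bounds meet at 2, so that is the treewidth.

Treewidth 2.
Bags: B1 = {3, 4, 8}  B2 = {4, 8, 10}  B3 = {8, 9, 10}  B4 = {5, 8, 9}  B5 = {5, 6, 8}  B6 = {1, 6, 8}  B7 = {1, 7, 8}  B8 = {2, 7, 8}
Tree: B1–B2, B2–B3, B3–B4, B4–B5, B5–B6, B6–B7, B7–B8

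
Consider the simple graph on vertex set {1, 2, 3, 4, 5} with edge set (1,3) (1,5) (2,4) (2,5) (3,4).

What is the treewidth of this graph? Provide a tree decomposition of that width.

The largest bag has 3 vertices, giving width 2; this decomposition certifies tw(G) ≤ 2. For the lower bound, G contains the cycle 1–3–4–2–5–1, so G is not a forest; only forests have treewidth ≤ 1, hence tw(G) ≥ 2. Therefore the treewidth is 2.

Treewidth 2.
One such decomposition:
Bags: B1 = {1, 3, 4}  B2 = {1, 2, 4}  B3 = {1, 2, 5}
Tree: B1–B2, B2–B3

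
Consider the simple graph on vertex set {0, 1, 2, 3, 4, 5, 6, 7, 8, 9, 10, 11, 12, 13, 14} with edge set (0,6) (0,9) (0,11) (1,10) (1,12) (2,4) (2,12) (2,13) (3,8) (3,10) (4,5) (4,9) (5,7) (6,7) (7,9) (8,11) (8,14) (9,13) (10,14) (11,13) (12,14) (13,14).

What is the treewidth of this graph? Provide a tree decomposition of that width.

The largest bag has 4 vertices, giving width 3; this decomposition certifies tw(G) ≤ 3. For the lower bound: the 4 vertex sets {1,3,10}, {12}, {14}, {2,8,11,13} are disjoint, each induces a connected subgraph, and every pair is joined by at least one edge of G. Contracting each set to a single vertex therefore yields K_{4} as a minor, and since treewidth is minor-monotone, tw(G) ≥ tw(K_{4}) = 3. Combining the bounds, tw(G) = 3.

Treewidth 3.
One optimal decomposition is:
Bags: B1 = {1, 3, 10, 12}  B2 = {3, 10, 12, 14}  B3 = {3, 8, 12, 14}  B4 = {2, 8, 12, 14}  B5 = {2, 8, 13, 14}  B6 = {2, 8, 11, 13}  B7 = {2, 4, 11, 13}  B8 = {4, 9, 11, 13}  B9 = {0, 4, 9, 11}  B10 = {0, 4, 5, 9}  B11 = {0, 5, 7, 9}  B12 = {0, 5, 6, 7}
Tree: B1–B2, B2–B3, B3–B4, B4–B5, B5–B6, B6–B7, B7–B8, B8–B9, B9–B10, B10–B11, B11–B12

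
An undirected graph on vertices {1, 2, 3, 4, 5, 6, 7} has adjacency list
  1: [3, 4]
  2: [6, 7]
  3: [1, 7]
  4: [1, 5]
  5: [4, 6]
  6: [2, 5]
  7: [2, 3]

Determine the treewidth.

A width-2 tree decomposition is:
Bags: B1 = {2, 6, 7}  B2 = {3, 6, 7}  B3 = {1, 3, 6}  B4 = {1, 4, 6}  B5 = {4, 5, 6}
Tree: B1–B2, B2–B3, B3–B4, B4–B5
The largest bag has 3 vertices, giving width 2; this decomposition certifies tw(G) ≤ 2. Since 6–2–7–3–1–4–5–6 is a cycle in G, G is not acyclic. Forests are exactly the graphs of treewidth ≤ 1, so tw(G) ≥ 2. Hence tw(G) = 2 exactly.

2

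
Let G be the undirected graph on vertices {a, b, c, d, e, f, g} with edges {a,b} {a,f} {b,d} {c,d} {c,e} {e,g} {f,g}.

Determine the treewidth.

2

A width-2 tree decomposition is:
Bags: B1 = {a, b, f}  B2 = {b, f, g}  B3 = {b, e, g}  B4 = {b, c, e}  B5 = {b, c, d}
Tree: B1–B2, B2–B3, B3–B4, B4–B5
Each bag holds 3 vertices, so the decomposition has width 2, which upper-bounds the treewidth. The edges b–a–f–g–e–c–d–b form a cycle, so G is not a tree and its treewidth is at least 2. Hence tw(G) = 2 exactly.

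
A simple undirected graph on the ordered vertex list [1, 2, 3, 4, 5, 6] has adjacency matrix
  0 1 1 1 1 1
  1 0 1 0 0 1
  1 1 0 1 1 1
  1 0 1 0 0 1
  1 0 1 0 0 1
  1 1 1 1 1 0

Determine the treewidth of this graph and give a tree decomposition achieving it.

Each bag holds 4 vertices, so the decomposition has width 3, which upper-bounds the treewidth. Conversely, {1, 2, 3, 6} is a clique of size 4, and the vertices of any clique must share a bag in every tree decomposition; so some bag has ≥ 4 vertices and tw(G) ≥ 3. The upper and lower bounds meet at 3, so that is the treewidth.

Treewidth 3.
Bags: B1 = {1, 3, 4, 6}  B2 = {1, 3, 5, 6}  B3 = {1, 2, 3, 6}
Tree: B1–B2, B2–B3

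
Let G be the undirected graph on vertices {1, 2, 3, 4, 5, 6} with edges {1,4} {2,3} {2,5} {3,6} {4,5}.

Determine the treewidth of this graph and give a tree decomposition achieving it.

Treewidth 1.
Bags: B1 = {3, 6}  B2 = {2, 3}  B3 = {2, 5}  B4 = {4, 5}  B5 = {1, 4}
Tree: B1–B2, B2–B3, B3–B4, B4–B5

Each bag holds 2 vertices, so the decomposition has width 1, which upper-bounds the treewidth. G has an edge, so its treewidth is at least 1. The upper and lower bounds meet at 1, so that is the treewidth.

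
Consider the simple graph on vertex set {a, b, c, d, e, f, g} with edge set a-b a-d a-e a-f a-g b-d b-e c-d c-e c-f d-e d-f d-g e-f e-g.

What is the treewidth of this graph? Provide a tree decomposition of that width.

Treewidth 3.
One optimal decomposition is:
Bags: B1 = {a, d, e, g}  B2 = {a, d, e, f}  B3 = {c, d, e, f}  B4 = {a, b, d, e}
Tree: B1–B2, B2–B3, B1–B4

Each bag holds 4 vertices, so the decomposition has width 3, which upper-bounds the treewidth. Conversely, {c, d, e, f} is a clique of size 4, and the vertices of any clique must share a bag in every tree decomposition; so some bag has ≥ 4 vertices and tw(G) ≥ 3. Combining the bounds, tw(G) = 3.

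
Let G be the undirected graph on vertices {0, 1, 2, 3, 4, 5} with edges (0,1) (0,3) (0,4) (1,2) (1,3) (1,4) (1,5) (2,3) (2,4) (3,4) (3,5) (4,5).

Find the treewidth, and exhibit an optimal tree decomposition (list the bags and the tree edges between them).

Every bag has size at most 4, so the width is 4 − 1 = 3 and tw(G) ≤ 3. Conversely, {0, 1, 3, 4} is a clique of size 4, and the vertices of any clique must share a bag in every tree decomposition; so some bag has ≥ 4 vertices and tw(G) ≥ 3. Combining the bounds, tw(G) = 3.

Treewidth 3.
One optimal decomposition is:
Bags: B1 = {1, 2, 3, 4}  B2 = {1, 3, 4, 5}  B3 = {0, 1, 3, 4}
Tree: B1–B2, B2–B3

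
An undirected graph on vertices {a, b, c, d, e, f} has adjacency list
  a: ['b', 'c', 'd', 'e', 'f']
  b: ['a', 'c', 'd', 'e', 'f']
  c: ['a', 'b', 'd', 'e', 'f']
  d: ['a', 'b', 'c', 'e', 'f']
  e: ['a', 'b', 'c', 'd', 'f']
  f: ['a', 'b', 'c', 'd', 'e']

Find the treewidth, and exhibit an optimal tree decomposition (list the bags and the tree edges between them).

Treewidth 5.
Bags: B1 = {a, b, c, d, e, f}
Tree: (single bag)

With just one bag of size 6, the width is 6 − 1 = 5, so tw(G) ≤ 5. For the lower bound, the 6 vertices {a, b, c, d, e, f} are pairwise adjacent, and any tree decomposition puts a clique entirely inside one bag — forcing width ≥ 5. Hence tw(G) = 5 exactly.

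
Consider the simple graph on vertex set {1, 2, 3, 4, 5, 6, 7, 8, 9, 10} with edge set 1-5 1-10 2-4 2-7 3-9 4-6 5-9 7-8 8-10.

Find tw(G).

A width-1 tree decomposition is:
Bags: B1 = {4, 6}  B2 = {2, 4}  B3 = {2, 7}  B4 = {7, 8}  B5 = {8, 10}  B6 = {1, 10}  B7 = {1, 5}  B8 = {5, 9}  B9 = {3, 9}
Tree: B1–B2, B2–B3, B3–B4, B4–B5, B5–B6, B6–B7, B7–B8, B8–B9
The largest bag has 2 vertices, giving width 1; this decomposition certifies tw(G) ≤ 1. Since G has at least one edge (e.g. 6–4), it is not an edgeless graph, so tw(G) ≥ 1. The upper and lower bounds meet at 1, so that is the treewidth.

1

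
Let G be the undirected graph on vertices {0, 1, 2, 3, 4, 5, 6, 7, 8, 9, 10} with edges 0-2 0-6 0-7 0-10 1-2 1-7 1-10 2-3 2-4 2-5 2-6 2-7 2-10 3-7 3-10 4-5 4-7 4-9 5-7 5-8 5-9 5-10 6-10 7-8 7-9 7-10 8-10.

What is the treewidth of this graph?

A width-3 tree decomposition is:
Bags: B1 = {5, 7, 8, 10}  B2 = {2, 5, 7, 10}  B3 = {2, 4, 5, 7}  B4 = {0, 2, 7, 10}  B5 = {2, 3, 7, 10}  B6 = {4, 5, 7, 9}  B7 = {1, 2, 7, 10}  B8 = {0, 2, 6, 10}
Tree: B1–B2, B2–B3, B2–B4, B4–B5, B3–B6, B5–B7, B4–B8
The largest bag has 4 vertices, giving width 3; this decomposition certifies tw(G) ≤ 3. For the lower bound, the 4 vertices {0, 2, 6, 10} are pairwise adjacent, and any tree decomposition puts a clique entirely inside one bag — forcing width ≥ 3. Combining the bounds, tw(G) = 3.

3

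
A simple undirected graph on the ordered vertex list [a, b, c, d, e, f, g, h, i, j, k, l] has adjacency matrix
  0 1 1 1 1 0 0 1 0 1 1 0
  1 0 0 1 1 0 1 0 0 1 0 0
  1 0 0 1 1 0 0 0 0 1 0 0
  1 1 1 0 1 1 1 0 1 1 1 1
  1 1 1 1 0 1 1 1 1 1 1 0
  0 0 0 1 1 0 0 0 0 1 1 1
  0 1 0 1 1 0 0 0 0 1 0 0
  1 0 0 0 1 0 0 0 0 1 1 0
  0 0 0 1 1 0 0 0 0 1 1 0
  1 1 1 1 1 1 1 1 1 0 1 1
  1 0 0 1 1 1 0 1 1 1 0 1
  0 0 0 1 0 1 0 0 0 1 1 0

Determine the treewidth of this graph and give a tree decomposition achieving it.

Each bag holds 5 vertices, so the decomposition has width 4, which upper-bounds the treewidth. On the other hand G contains the 5-clique {b, d, e, g, j}. A clique must lie in a single bag of any decomposition, so no decomposition can have width below 4. Hence tw(G) = 4 exactly.

Treewidth 4.
Bags: B1 = {a, b, d, e, j}  B2 = {b, d, e, g, j}  B3 = {a, d, e, j, k}  B4 = {a, e, h, j, k}  B5 = {d, e, f, j, k}  B6 = {d, f, j, k, l}  B7 = {a, c, d, e, j}  B8 = {d, e, i, j, k}
Tree: B1–B2, B1–B3, B3–B4, B3–B5, B5–B6, B3–B7, B5–B8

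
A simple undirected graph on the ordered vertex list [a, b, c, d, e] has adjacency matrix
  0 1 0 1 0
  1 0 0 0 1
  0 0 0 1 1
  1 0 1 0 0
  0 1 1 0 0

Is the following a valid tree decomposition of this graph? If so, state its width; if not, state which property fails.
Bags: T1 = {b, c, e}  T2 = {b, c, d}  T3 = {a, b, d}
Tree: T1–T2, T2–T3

Yes; width 2.

Every vertex of G appears in some bag (union = {a, b, c, d, e}); every edge is covered by a bag; and for each vertex v the set of bags containing v is connected in the bag tree. The decomposition is therefore valid. The largest bag has 3 vertices, so the width is 2.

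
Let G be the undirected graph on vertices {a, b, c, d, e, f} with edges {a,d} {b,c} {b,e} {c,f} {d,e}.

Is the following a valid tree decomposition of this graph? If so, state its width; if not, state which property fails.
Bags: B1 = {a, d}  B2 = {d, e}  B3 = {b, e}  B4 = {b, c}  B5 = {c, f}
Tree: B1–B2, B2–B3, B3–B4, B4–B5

Yes; width 1.

Every vertex of G appears in some bag (union = {a, b, c, d, e, f}); every edge is covered by a bag; and for each vertex v the set of bags containing v is connected in the bag tree. The decomposition is therefore valid. The largest bag has 2 vertices, so the width is 1.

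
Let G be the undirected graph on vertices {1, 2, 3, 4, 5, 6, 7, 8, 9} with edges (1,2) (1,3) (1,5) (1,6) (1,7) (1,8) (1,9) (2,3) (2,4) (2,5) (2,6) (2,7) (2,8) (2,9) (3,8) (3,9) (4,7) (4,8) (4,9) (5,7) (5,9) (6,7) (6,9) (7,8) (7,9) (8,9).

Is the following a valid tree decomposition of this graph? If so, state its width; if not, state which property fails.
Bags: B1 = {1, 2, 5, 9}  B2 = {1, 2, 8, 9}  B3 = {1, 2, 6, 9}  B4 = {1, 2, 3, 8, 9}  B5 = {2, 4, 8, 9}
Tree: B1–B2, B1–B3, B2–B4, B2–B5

No — vertex 7 appears in no bag.

A tree decomposition must satisfy three properties: every vertex lies in some bag; for every edge, both endpoints lie together in some bag; and for every vertex, the bags containing it form a connected subtree. Here vertex 7 appears in no bag, so the decomposition is invalid.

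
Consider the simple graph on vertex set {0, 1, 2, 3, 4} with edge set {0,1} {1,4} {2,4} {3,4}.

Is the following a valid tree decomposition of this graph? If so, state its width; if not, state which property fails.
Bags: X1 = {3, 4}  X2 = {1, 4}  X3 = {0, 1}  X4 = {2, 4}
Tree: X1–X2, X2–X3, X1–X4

Every vertex of G appears in some bag (union = {0, 1, 2, 3, 4}); every edge is covered by a bag; and for each vertex v the set of bags containing v is connected in the bag tree. The decomposition is therefore valid. The largest bag has 2 vertices, so the width is 1.

Yes; width 1.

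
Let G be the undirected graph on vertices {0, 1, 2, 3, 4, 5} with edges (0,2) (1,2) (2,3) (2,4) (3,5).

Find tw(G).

1

A width-1 tree decomposition is:
Bags: B1 = {2, 3}  B2 = {3, 5}  B3 = {0, 2}  B4 = {2, 4}  B5 = {1, 2}
Tree: B1–B2, B1–B3, B1–B4, B1–B5
Each bag holds 2 vertices, so the decomposition has width 1, which upper-bounds the treewidth. Any graph with an edge has treewidth ≥ 1, and G has the edge 3–2. The upper and lower bounds meet at 1, so that is the treewidth.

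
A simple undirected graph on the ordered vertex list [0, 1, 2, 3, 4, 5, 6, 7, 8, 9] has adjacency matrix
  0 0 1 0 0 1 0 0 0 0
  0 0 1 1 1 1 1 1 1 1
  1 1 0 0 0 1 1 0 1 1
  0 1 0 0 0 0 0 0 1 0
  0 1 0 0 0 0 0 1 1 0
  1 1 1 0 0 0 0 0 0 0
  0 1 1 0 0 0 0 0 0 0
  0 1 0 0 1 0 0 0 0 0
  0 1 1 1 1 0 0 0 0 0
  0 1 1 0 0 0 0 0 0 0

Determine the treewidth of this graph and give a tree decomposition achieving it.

Treewidth 2.
One optimal decomposition is:
Bags: B1 = {1, 2, 5}  B2 = {1, 2, 9}  B3 = {1, 2, 8}  B4 = {1, 4, 8}  B5 = {1, 3, 8}  B6 = {1, 4, 7}  B7 = {0, 2, 5}  B8 = {1, 2, 6}
Tree: B1–B2, B1–B3, B3–B4, B3–B5, B4–B6, B1–B7, B2–B8

Each bag holds 3 vertices, so the decomposition has width 2, which upper-bounds the treewidth. For the lower bound, the 3 vertices {0, 2, 5} are pairwise adjacent, and any tree decomposition puts a clique entirely inside one bag — forcing width ≥ 2. Therefore the treewidth is 2.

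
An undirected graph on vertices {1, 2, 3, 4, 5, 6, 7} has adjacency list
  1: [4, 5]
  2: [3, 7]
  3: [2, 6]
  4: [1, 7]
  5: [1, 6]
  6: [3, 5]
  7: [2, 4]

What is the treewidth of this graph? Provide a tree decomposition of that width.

The largest bag has 3 vertices, giving width 2; this decomposition certifies tw(G) ≤ 2. The edges 4–7–2–3–6–5–1–4 form a cycle, so G is not a tree and its treewidth is at least 2. Combining the bounds, tw(G) = 2.

Treewidth 2.
One such decomposition:
Bags: B1 = {2, 4, 7}  B2 = {2, 3, 4}  B3 = {3, 4, 6}  B4 = {4, 5, 6}  B5 = {1, 4, 5}
Tree: B1–B2, B2–B3, B3–B4, B4–B5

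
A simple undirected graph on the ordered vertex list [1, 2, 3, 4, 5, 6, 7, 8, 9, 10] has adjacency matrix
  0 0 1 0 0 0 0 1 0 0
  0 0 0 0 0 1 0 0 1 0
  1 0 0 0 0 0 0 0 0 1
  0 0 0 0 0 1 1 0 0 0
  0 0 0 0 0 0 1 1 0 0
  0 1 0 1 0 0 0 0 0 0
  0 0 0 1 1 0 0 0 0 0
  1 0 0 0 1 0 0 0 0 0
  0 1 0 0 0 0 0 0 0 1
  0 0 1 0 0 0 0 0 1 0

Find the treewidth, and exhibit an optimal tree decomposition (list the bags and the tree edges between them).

Treewidth 2.
One optimal decomposition is:
Bags: B1 = {1, 5, 8}  B2 = {1, 5, 7}  B3 = {1, 4, 7}  B4 = {1, 4, 6}  B5 = {1, 2, 6}  B6 = {1, 2, 9}  B7 = {1, 9, 10}  B8 = {1, 3, 10}
Tree: B1–B2, B2–B3, B3–B4, B4–B5, B5–B6, B6–B7, B7–B8

Every bag has size at most 3, so the width is 3 − 1 = 2 and tw(G) ≤ 2. Since 1–8–5–7–4–6–2–9–10–3–1 is a cycle in G, G is not acyclic. Forests are exactly the graphs of treewidth ≤ 1, so tw(G) ≥ 2. Combining the bounds, tw(G) = 2.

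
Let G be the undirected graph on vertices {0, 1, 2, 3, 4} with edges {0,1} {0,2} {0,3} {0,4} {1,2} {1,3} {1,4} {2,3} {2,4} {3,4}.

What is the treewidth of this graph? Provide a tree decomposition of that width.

Treewidth 4.
One optimal decomposition is:
Bags: B1 = {0, 1, 2, 3, 4}
Tree: (single bag)

With just one bag of size 5, the width is 5 − 1 = 4, so tw(G) ≤ 4. Conversely, {0, 1, 2, 3, 4} is a clique of size 5, and the vertices of any clique must share a bag in every tree decomposition; so some bag has ≥ 5 vertices and tw(G) ≥ 4. The upper and lower bounds meet at 4, so that is the treewidth.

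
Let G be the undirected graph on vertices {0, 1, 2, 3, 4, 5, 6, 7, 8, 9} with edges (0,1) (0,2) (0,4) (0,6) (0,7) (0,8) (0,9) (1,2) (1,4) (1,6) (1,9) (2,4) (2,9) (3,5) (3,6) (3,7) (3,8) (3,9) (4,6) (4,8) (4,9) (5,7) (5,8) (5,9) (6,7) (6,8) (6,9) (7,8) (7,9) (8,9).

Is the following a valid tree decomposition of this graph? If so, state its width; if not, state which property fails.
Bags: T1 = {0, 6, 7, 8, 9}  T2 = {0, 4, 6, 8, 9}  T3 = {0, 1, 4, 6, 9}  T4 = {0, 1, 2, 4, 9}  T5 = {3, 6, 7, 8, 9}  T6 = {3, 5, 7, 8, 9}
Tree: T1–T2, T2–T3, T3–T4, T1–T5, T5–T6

Every vertex of G appears in some bag (union = {0, 1, 2, 3, 4, 5, 6, 7, 8, 9}); every edge is covered by a bag; and for each vertex v the set of bags containing v is connected in the bag tree. The decomposition is therefore valid. The largest bag has 5 vertices, so the width is 4.

Yes; width 4.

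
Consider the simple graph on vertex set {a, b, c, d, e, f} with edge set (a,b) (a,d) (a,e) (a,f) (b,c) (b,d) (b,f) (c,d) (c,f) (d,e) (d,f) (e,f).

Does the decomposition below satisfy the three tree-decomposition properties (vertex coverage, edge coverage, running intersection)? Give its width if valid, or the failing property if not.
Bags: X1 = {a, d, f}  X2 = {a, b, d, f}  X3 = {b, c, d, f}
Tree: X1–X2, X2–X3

No — vertex e appears in no bag.

A tree decomposition must satisfy three properties: every vertex lies in some bag; for every edge, both endpoints lie together in some bag; and for every vertex, the bags containing it form a connected subtree. Here vertex e appears in no bag, so the decomposition is invalid.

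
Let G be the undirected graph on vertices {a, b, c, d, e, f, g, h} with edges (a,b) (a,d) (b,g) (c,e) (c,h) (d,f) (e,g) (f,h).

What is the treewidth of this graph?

2

A width-2 tree decomposition is:
Bags: B1 = {a, b, g}  B2 = {a, d, g}  B3 = {d, f, g}  B4 = {f, g, h}  B5 = {c, g, h}  B6 = {c, e, g}
Tree: B1–B2, B2–B3, B3–B4, B4–B5, B5–B6
Each bag holds 3 vertices, so the decomposition has width 2, which upper-bounds the treewidth. The edges g–b–a–d–f–h–c–e–g form a cycle, so G is not a tree and its treewidth is at least 2. Hence tw(G) = 2 exactly.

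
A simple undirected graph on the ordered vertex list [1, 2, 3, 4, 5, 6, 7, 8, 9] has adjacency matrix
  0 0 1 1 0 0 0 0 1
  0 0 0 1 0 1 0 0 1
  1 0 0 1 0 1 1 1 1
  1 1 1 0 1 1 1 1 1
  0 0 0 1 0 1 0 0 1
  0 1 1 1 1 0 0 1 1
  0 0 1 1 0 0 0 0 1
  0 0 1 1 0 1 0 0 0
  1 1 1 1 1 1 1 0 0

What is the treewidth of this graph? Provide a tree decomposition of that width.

Treewidth 3.
Bags: B1 = {2, 4, 6, 9}  B2 = {3, 4, 6, 9}  B3 = {3, 4, 7, 9}  B4 = {4, 5, 6, 9}  B5 = {3, 4, 6, 8}  B6 = {1, 3, 4, 9}
Tree: B1–B2, B2–B3, B1–B4, B2–B5, B2–B6

Every bag has size at most 4, so the width is 4 − 1 = 3 and tw(G) ≤ 3. Conversely, {3, 4, 6, 8} is a clique of size 4, and the vertices of any clique must share a bag in every tree decomposition; so some bag has ≥ 4 vertices and tw(G) ≥ 3. Therefore the treewidth is 3.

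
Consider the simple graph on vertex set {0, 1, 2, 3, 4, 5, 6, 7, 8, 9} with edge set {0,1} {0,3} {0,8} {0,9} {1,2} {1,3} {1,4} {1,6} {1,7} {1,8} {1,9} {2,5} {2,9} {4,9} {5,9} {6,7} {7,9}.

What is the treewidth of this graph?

2

A width-2 tree decomposition is:
Bags: B1 = {1, 7, 9}  B2 = {0, 1, 9}  B3 = {1, 2, 9}  B4 = {2, 5, 9}  B5 = {1, 4, 9}  B6 = {0, 1, 8}  B7 = {1, 6, 7}  B8 = {0, 1, 3}
Tree: B1–B2, B1–B3, B3–B4, B3–B5, B2–B6, B1–B7, B6–B8
The largest bag has 3 vertices, giving width 2; this decomposition certifies tw(G) ≤ 2. On the other hand G contains the 3-clique {0, 1, 8}. A clique must lie in a single bag of any decomposition, so no decomposition can have width below 2. Hence tw(G) = 2 exactly.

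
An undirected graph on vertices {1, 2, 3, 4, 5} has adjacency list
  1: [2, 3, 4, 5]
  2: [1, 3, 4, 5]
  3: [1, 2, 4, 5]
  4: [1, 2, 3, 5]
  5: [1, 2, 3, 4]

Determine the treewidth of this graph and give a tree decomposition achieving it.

Treewidth 4.
One such decomposition:
Bags: B1 = {1, 2, 3, 4, 5}
Tree: (single bag)

A single bag containing all 5 vertices is trivially a valid decomposition of width 4. On the other hand G contains the 5-clique {1, 2, 3, 4, 5}. A clique must lie in a single bag of any decomposition, so no decomposition can have width below 4. Combining the bounds, tw(G) = 4.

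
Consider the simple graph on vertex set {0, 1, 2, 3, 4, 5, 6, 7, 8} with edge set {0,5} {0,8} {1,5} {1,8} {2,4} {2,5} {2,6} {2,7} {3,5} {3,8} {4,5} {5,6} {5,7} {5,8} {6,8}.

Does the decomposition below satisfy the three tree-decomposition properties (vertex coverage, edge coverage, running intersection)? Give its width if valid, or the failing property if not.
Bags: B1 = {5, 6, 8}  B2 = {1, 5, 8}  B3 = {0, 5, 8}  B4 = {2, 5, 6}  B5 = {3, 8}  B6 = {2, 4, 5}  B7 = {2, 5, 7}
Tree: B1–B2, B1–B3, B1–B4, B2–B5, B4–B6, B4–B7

No — edge (5,3) lies in no bag.

A tree decomposition must satisfy three properties: every vertex lies in some bag; for every edge, both endpoints lie together in some bag; and for every vertex, the bags containing it form a connected subtree. Here edge (5,3) lies in no bag, so the decomposition is invalid.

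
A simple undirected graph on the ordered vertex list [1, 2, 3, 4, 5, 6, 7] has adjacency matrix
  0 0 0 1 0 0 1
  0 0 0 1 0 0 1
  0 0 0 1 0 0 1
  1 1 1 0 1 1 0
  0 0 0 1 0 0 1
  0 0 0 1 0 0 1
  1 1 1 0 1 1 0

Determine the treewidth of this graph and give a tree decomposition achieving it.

Treewidth 2.
Bags: B1 = {4, 6, 7}  B2 = {3, 4, 7}  B3 = {4, 5, 7}  B4 = {1, 4, 7}  B5 = {2, 4, 7}
Tree: B1–B2, B2–B3, B3–B4, B4–B5

Each bag holds 3 vertices, so the decomposition has width 2, which upper-bounds the treewidth. Since 7–6–4–3–7 is a cycle in G, G is not acyclic. Forests are exactly the graphs of treewidth ≤ 1, so tw(G) ≥ 2. Hence tw(G) = 2 exactly.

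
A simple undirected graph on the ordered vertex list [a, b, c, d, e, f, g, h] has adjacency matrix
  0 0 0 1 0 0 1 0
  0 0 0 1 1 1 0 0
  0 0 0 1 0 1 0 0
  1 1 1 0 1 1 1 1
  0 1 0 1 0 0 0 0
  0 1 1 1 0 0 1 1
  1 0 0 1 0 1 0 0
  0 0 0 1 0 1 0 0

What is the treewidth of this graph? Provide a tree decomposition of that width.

Each bag holds 3 vertices, so the decomposition has width 2, which upper-bounds the treewidth. On the other hand G contains the 3-clique {a, d, g}. A clique must lie in a single bag of any decomposition, so no decomposition can have width below 2. Hence tw(G) = 2 exactly.

Treewidth 2.
One such decomposition:
Bags: B1 = {a, d, g}  B2 = {d, f, g}  B3 = {b, d, f}  B4 = {c, d, f}  B5 = {b, d, e}  B6 = {d, f, h}
Tree: B1–B2, B2–B3, B3–B4, B3–B5, B3–B6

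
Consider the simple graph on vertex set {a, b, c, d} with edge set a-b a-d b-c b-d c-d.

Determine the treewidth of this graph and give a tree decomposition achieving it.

Each bag holds 3 vertices, so the decomposition has width 2, which upper-bounds the treewidth. On the other hand G contains the 3-clique {b, c, d}. A clique must lie in a single bag of any decomposition, so no decomposition can have width below 2. Therefore the treewidth is 2.

Treewidth 2.
One optimal decomposition is:
Bags: B1 = {a, b, d}  B2 = {b, c, d}
Tree: B1–B2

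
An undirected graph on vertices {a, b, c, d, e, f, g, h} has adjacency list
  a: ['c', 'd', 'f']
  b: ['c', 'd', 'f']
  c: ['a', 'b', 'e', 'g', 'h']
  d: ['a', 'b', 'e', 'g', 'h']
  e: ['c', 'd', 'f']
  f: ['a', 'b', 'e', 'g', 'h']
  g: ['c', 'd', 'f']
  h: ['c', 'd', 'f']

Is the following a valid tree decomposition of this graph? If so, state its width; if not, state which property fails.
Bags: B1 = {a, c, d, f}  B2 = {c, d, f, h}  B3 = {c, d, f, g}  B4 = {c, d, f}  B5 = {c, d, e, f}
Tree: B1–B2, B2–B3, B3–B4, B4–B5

A tree decomposition must satisfy three properties: every vertex lies in some bag; for every edge, both endpoints lie together in some bag; and for every vertex, the bags containing it form a connected subtree. Here vertex b appears in no bag, so the decomposition is invalid.

No — vertex b appears in no bag.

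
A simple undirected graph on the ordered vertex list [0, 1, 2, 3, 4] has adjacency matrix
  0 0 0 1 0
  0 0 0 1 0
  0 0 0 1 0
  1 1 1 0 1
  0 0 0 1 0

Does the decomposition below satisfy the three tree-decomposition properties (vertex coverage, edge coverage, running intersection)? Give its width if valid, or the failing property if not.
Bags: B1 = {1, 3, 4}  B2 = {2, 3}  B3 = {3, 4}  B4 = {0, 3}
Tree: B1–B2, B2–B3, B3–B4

No — bags containing vertex 4 are not connected in the tree.

A tree decomposition must satisfy three properties: every vertex lies in some bag; for every edge, both endpoints lie together in some bag; and for every vertex, the bags containing it form a connected subtree. Here bags containing vertex 4 are not connected in the tree, so the decomposition is invalid.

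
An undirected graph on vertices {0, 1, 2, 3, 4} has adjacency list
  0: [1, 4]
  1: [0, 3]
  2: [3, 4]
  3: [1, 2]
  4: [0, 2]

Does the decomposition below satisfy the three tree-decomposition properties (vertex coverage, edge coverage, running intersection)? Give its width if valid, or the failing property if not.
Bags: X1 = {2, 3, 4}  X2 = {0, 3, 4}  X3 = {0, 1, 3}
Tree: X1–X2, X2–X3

Yes; width 2.

Checking the three conditions: (i) the bags cover all of {0, 1, 2, 3, 4}; (ii) for each edge, some bag contains both endpoints; (iii) the bags containing any fixed vertex form a subtree. All hold, so the decomposition is valid with width 3 − 1 = 2.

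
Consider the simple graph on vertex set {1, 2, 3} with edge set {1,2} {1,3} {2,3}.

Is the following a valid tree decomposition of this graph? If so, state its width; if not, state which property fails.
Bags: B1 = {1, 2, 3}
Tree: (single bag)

Yes; width 2.

Checking the three conditions: (i) the bags cover all of {1, 2, 3}; (ii) for each edge, some bag contains both endpoints; (iii) the bags containing any fixed vertex form a subtree. All hold, so the decomposition is valid with width 3 − 1 = 2.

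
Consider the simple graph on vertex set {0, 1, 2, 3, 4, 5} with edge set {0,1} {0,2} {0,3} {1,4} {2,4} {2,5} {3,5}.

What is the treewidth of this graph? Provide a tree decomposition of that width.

Treewidth 2.
One optimal decomposition is:
Bags: B1 = {1, 2, 4}  B2 = {0, 1, 2}  B3 = {0, 2, 5}  B4 = {0, 3, 5}
Tree: B1–B2, B2–B3, B3–B4

Each bag holds 3 vertices, so the decomposition has width 2, which upper-bounds the treewidth. The edges 4–1–0–2–4 form a cycle, so G is not a tree and its treewidth is at least 2. Hence tw(G) = 2 exactly.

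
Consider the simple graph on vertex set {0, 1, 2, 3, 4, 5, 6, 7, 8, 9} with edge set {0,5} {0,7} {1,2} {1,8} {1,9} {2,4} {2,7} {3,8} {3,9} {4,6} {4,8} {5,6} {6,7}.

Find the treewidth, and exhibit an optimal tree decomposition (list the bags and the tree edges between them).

Each bag holds 3 vertices, so the decomposition has width 2, which upper-bounds the treewidth. Since 9–3–8–1–9 is a cycle in G, G is not acyclic. Forests are exactly the graphs of treewidth ≤ 1, so tw(G) ≥ 2. Combining the bounds, tw(G) = 2.

Treewidth 2.
One such decomposition:
Bags: B1 = {1, 3, 9}  B2 = {1, 3, 8}  B3 = {1, 2, 8}  B4 = {2, 4, 8}  B5 = {2, 4, 7}  B6 = {4, 6, 7}  B7 = {0, 6, 7}  B8 = {0, 5, 6}
Tree: B1–B2, B2–B3, B3–B4, B4–B5, B5–B6, B6–B7, B7–B8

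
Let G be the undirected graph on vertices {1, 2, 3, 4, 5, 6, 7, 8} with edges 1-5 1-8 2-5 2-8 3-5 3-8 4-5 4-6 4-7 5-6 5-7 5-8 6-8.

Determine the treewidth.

2

A width-2 tree decomposition is:
Bags: B1 = {5, 6, 8}  B2 = {4, 5, 6}  B3 = {4, 5, 7}  B4 = {1, 5, 8}  B5 = {3, 5, 8}  B6 = {2, 5, 8}
Tree: B1–B2, B2–B3, B1–B4, B4–B5, B4–B6
The largest bag has 3 vertices, giving width 2; this decomposition certifies tw(G) ≤ 2. On the other hand G contains the 3-clique {1, 5, 8}. A clique must lie in a single bag of any decomposition, so no decomposition can have width below 2. Combining the bounds, tw(G) = 2.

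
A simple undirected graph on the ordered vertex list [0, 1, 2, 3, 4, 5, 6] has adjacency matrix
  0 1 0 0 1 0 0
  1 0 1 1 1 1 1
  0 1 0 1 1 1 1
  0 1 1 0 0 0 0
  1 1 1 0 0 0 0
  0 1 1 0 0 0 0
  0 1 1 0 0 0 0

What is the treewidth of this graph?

A width-2 tree decomposition is:
Bags: B1 = {1, 2, 4}  B2 = {1, 2, 5}  B3 = {0, 1, 4}  B4 = {1, 2, 3}  B5 = {1, 2, 6}
Tree: B1–B2, B1–B3, B2–B4, B1–B5
Each bag holds 3 vertices, so the decomposition has width 2, which upper-bounds the treewidth. Conversely, {0, 1, 4} is a clique of size 3, and the vertices of any clique must share a bag in every tree decomposition; so some bag has ≥ 3 vertices and tw(G) ≥ 2. Combining the bounds, tw(G) = 2.

2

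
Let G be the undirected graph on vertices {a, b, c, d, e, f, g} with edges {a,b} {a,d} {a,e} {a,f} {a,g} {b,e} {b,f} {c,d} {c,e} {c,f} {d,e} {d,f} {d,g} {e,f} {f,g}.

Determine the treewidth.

3

A width-3 tree decomposition is:
Bags: B1 = {a, d, e, f}  B2 = {a, d, f, g}  B3 = {a, b, e, f}  B4 = {c, d, e, f}
Tree: B1–B2, B1–B3, B1–B4
Each bag holds 4 vertices, so the decomposition has width 3, which upper-bounds the treewidth. Conversely, {a, d, f, g} is a clique of size 4, and the vertices of any clique must share a bag in every tree decomposition; so some bag has ≥ 4 vertices and tw(G) ≥ 3. Combining the bounds, tw(G) = 3.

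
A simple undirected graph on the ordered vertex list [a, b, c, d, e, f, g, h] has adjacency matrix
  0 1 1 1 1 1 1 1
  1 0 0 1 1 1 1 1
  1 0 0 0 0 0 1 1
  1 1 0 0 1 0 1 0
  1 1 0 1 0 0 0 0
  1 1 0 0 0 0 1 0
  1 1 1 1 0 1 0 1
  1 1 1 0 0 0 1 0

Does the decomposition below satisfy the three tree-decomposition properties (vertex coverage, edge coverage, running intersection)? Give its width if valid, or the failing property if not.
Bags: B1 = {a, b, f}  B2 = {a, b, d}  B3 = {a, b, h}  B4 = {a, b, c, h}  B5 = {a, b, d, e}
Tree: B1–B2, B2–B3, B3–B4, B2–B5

No — vertex g appears in no bag.

A tree decomposition must satisfy three properties: every vertex lies in some bag; for every edge, both endpoints lie together in some bag; and for every vertex, the bags containing it form a connected subtree. Here vertex g appears in no bag, so the decomposition is invalid.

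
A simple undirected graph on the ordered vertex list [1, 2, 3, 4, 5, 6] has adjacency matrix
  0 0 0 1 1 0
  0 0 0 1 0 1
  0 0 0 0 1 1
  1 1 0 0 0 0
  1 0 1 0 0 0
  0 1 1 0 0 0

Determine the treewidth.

2

A width-2 tree decomposition is:
Bags: B1 = {1, 4, 5}  B2 = {3, 4, 5}  B3 = {3, 4, 6}  B4 = {2, 4, 6}
Tree: B1–B2, B2–B3, B3–B4
Every bag has size at most 3, so the width is 3 − 1 = 2 and tw(G) ≤ 2. For the lower bound, G contains the cycle 4–1–5–3–6–2–4, so G is not a forest; only forests have treewidth ≤ 1, hence tw(G) ≥ 2. Hence tw(G) = 2 exactly.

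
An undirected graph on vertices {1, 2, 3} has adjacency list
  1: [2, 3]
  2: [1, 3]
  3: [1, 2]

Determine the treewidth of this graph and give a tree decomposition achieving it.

Treewidth 2.
One optimal decomposition is:
Bags: B1 = {1, 2, 3}
Tree: (single bag)

A single bag containing all 3 vertices is trivially a valid decomposition of width 2. For the lower bound, the 3 vertices {1, 2, 3} are pairwise adjacent, and any tree decomposition puts a clique entirely inside one bag — forcing width ≥ 2. The upper and lower bounds meet at 2, so that is the treewidth.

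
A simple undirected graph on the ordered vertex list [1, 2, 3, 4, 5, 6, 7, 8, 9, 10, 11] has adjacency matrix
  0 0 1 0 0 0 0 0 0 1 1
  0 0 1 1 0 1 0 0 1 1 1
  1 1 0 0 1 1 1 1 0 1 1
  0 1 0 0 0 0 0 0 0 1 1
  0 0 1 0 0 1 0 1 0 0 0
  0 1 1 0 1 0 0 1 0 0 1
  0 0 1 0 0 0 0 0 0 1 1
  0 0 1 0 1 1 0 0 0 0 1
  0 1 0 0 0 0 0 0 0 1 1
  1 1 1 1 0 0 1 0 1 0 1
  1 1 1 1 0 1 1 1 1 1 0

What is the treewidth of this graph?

A width-3 tree decomposition is:
Bags: B1 = {2, 3, 10, 11}  B2 = {2, 9, 10, 11}  B3 = {3, 7, 10, 11}  B4 = {2, 4, 10, 11}  B5 = {2, 3, 6, 11}  B6 = {3, 6, 8, 11}  B7 = {1, 3, 10, 11}  B8 = {3, 5, 6, 8}
Tree: B1–B2, B1–B3, B1–B4, B1–B5, B5–B6, B3–B7, B6–B8
Every bag has size at most 4, so the width is 4 − 1 = 3 and tw(G) ≤ 3. On the other hand G contains the 4-clique {2, 9, 10, 11}. A clique must lie in a single bag of any decomposition, so no decomposition can have width below 3. The upper and lower bounds meet at 3, so that is the treewidth.

3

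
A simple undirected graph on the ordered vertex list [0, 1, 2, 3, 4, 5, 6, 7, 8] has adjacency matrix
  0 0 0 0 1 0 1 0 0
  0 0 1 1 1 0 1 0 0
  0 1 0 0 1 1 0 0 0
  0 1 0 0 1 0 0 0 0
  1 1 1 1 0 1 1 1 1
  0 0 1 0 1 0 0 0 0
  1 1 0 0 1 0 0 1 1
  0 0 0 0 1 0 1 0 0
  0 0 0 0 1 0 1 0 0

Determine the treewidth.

2

A width-2 tree decomposition is:
Bags: B1 = {1, 4, 6}  B2 = {4, 6, 7}  B3 = {4, 6, 8}  B4 = {1, 3, 4}  B5 = {1, 2, 4}  B6 = {0, 4, 6}  B7 = {2, 4, 5}
Tree: B1–B2, B2–B3, B1–B4, B4–B5, B3–B6, B5–B7
The largest bag has 3 vertices, giving width 2; this decomposition certifies tw(G) ≤ 2. On the other hand G contains the 3-clique {1, 2, 4}. A clique must lie in a single bag of any decomposition, so no decomposition can have width below 2. The upper and lower bounds meet at 2, so that is the treewidth.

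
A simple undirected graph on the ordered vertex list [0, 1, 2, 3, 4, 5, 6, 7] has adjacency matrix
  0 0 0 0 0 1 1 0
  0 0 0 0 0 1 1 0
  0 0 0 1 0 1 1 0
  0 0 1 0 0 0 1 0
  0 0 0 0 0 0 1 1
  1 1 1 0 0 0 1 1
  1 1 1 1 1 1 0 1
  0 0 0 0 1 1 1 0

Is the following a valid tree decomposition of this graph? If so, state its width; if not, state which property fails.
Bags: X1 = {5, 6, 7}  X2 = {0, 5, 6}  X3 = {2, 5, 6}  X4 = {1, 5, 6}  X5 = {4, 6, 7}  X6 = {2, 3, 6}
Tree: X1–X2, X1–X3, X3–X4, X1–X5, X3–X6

Vertex coverage: the bags together contain {0, 1, 2, 3, 4, 5, 6, 7}, the full vertex set. Edge coverage: each edge of G has both endpoints in at least one bag. Running intersection: for every vertex, the bags containing it form a connected subtree. All three properties hold, so this is a valid tree decomposition of width max|bag| − 1 = 2, and hence tw(G) ≤ 2.

Yes; width 2.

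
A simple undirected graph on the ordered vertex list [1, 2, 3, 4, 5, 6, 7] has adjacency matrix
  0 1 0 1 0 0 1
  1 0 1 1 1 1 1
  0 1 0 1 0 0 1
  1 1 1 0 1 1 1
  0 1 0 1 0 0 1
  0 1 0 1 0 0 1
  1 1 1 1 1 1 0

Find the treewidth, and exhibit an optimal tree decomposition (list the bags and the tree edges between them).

Every bag has size at most 4, so the width is 4 − 1 = 3 and tw(G) ≤ 3. For the lower bound, the 4 vertices {1, 2, 4, 7} are pairwise adjacent, and any tree decomposition puts a clique entirely inside one bag — forcing width ≥ 3. Hence tw(G) = 3 exactly.

Treewidth 3.
One optimal decomposition is:
Bags: B1 = {1, 2, 4, 7}  B2 = {2, 4, 6, 7}  B3 = {2, 3, 4, 7}  B4 = {2, 4, 5, 7}
Tree: B1–B2, B1–B3, B3–B4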